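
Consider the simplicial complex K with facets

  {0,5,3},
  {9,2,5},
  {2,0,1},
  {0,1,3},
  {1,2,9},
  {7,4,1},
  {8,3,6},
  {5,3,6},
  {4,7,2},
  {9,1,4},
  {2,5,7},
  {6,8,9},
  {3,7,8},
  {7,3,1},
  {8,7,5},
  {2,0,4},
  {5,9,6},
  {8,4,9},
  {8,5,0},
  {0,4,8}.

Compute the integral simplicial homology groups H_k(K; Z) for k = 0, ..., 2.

We work with the vertex ordering 0 < 1 < 2 < 3 < 4 < 5 < 6 < 7 < 8 < 9. The simplices of K, each written with vertices in increasing order, are:

  0-simplices (10): [0], [1], [2], [3], [4], [5], [6], [7], [8], [9]
  1-simplices (30): (30 of them)
  2-simplices (20): (20 of them)

giving chain groups C_0 ≅ Z^10, C_1 ≅ Z^30, C_2 ≅ Z^20.

∂_1: C_1 → C_0 is given by ∂[p,q] = [q] − [p]. For instance
  ∂[2,5] = [5] − [2].
This gives a 10×30 integer matrix of rank 9; reducing to Smith normal form yields diagonal entries (1,1,1,1,1,1,1,1,1).

∂_2: C_2 → C_1 sends each 2-simplex [p,q,r] to [q,r] − [p,r] + [p,q]. For instance
  ∂[2,5,7] = [5,7] − [2,7] + [2,5],
  ∂[1,2,9] = [2,9] − [1,9] + [1,2].
The resulting 30×20 matrix has rank 20, and its Smith normal form has invariant factors (1,1,1,1,1,1,1,1,1,1,1,1,1,1,1,1,1,1,1,2).

Computing H_k = (kernel of ∂_k) / (image of ∂_{k+1}):

  H_0: rank C_0 − rank ∂_1 = 10 − 9 = 1, and the invariant factors of ∂_1 are all 1, so H_0 = Z.
  H_1: rank ker ∂_1 − rank ∂_2 = (30 − 9) − 20 = 1, and ∂_2 has invariant factor 2 > 1, so H_1 = Z × Z/2.
  H_2: rank ker ∂_2 − rank ∂_3 = (20 − 20) − 0 = 0, and there is no ∂_3, so H_2 = 0.

H_0 = Z,  H_1 = Z × Z/2,  H_2 = 0.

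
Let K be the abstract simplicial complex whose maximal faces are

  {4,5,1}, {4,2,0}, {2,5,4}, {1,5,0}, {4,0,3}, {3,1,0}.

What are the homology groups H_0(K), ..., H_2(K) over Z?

Fix the vertex order 0 < 1 < 2 < 3 < 4 < 5 and write every simplex with vertices in increasing order. Then dim K = 2 and the simplices of K are:

  0-simplices (6): [0], [1], [2], [3], [4], [5]
  1-simplices (12): [0,1], [0,2], [0,3], [0,4], [0,5], [1,3], [1,4], [1,5], [2,4], [2,5], [3,4], [4,5]
  2-simplices (6): [0,1,3], [0,1,5], [0,2,4], [0,3,4], [1,4,5], [2,4,5]

giving chain groups C_0 ≅ Z^6, C_1 ≅ Z^12, C_2 ≅ Z^6.

∂_1: C_1 → C_0 is given by ∂[p,q] = [q] − [p].
As a 6×12 matrix over Z this has rank 5, with invariant factors (1,1,1,1,1).

∂_2: C_2 → C_1 acts by ∂[p,q,r] = [q,r] − [p,r] + [p,q]. For instance
  ∂[0,1,3] = [1,3] − [0,3] + [0,1],
  ∂[1,4,5] = [4,5] − [1,5] + [1,4].
The resulting 12×6 matrix has rank 6, and its Smith normal form has invariant factors (1,1,1,1,1,1).

From H_k ≅ ker(∂_k) / im(∂_{k+1}) we obtain:

  H_0: rank C_0 − rank ∂_1 = 6 − 5 = 1, and the invariant factors of ∂_1 are all 1, so H_0 ≅ Z.
  H_1: rank ker ∂_1 − rank ∂_2 = (12 − 5) − 6 = 1, and the invariant factors of ∂_2 are all 1, so H_1 ≅ Z.
  H_2: rank ker ∂_2 − rank ∂_3 = (6 − 6) − 0 = 0, and there is no ∂_3, so H_2 ≅ 0.

As a check, the Euler characteristic is 6 − 12 + 6 = 0, which agrees with 1 − 1 + 0 = 0.
(K is a triangulation of the cylinder S^1 x I.)

H_0 = Z,  H_1 = Z,  H_2 = 0.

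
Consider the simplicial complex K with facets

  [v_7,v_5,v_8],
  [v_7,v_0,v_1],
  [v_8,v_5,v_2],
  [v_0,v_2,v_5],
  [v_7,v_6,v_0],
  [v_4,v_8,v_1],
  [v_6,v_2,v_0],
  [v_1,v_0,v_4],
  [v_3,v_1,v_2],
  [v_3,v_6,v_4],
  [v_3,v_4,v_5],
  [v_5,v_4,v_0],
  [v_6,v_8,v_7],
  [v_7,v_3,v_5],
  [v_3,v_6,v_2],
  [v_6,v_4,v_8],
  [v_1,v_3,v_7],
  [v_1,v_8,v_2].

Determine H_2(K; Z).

H_2 = Z.

Order the vertices as v_0 < v_1 < v_2 < v_3 < v_4 < v_5 < v_6 < v_7 < v_8. Listing each simplex with vertices in this order, K has dimension 2 with simplices:

  0-simplices (9): [v_0], [v_1], [v_2], [v_3], [v_4], [v_5], [v_6], [v_7], [v_8]
  1-simplices (27): (27 of them)
  2-simplices (18): (18 of them)

Hence C_0 ≅ Z^9, C_1 ≅ Z^27, C_2 ≅ Z^18.

The boundary map ∂_1: C_1 → C_0 sends each edge [p,q] (with p < q) to q − p.
The 9×27 boundary matrix has rank 8 and Smith normal form diag(1,1,1,1,1,1,1,1).

∂_2: C_2 → C_1 acts by ∂[p,q,r] = [q,r] − [p,r] + [p,q]. For instance
  ∂[v_2,v_5,v_8] = [v_5,v_8] − [v_2,v_8] + [v_2,v_5],
  ∂[v_0,v_2,v_5] = [v_2,v_5] − [v_0,v_5] + [v_0,v_2].
The resulting 27×18 matrix has rank 17, and its Smith normal form has invariant factors (1,1,1,1,1,1,1,1,1,1,1,1,1,1,1,1,1).

Now H_k = ker ∂_k / im ∂_{k+1}, so:

  H_2: rank ker ∂_2 − rank ∂_3 = (18 − 17) − 0 = 1, and there is no ∂_3, so H_2 = Z.

(K is a triangulation of the torus T^2.)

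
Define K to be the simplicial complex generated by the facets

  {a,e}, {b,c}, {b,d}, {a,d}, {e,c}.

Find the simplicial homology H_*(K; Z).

H_0 = Z,  H_1 = Z.

Order the vertices as a < b < c < d < e. Listing each simplex with vertices in this order, K has dimension 1 with simplices:

  0-simplices (5): a, b, c, d, e
  1-simplices (5): ad, ae, bc, bd, ce

Hence C_0 ≅ Z^5, C_1 ≅ Z^5.

Boundary ∂_1: C_1 → C_0 maps an edge to its endpoints' difference, ∂[p,q] = q − p.
The resulting 5×5 matrix has rank 4, and its Smith normal form has invariant factors (1,1,1,1).

Now H_k = ker ∂_k / im ∂_{k+1}, so:

  H_0: rank C_0 − rank ∂_1 = 5 − 4 = 1, and the invariant factors of ∂_1 are all 1, so H_0 ≅ Z.
  H_1: rank ker ∂_1 − rank ∂_2 = (5 − 4) − 0 = 1, and there is no ∂_2, so H_1 ≅ Z.

(K is a triangulation of the circle S^1.)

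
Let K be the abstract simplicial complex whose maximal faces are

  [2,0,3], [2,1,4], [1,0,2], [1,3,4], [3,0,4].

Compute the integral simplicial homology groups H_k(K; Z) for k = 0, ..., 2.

K has 5 vertices, 10 edges, 5 triangles.
rank ∂_0 = 0, rank ∂_1 = 4 ⇒ b_0 = 5 − 0 − 4 = 1; all invariant factors of ∂_1 are 1 so no torsion. So H_0 ≅ Z.
rank ∂_1 = 4, rank ∂_2 = 5 ⇒ b_1 = 10 − 4 − 5 = 1; all invariant factors of ∂_2 are 1 so no torsion. So H_1 ≅ Z.
rank ∂_2 = 5, rank ∂_3 = 0 ⇒ b_2 = 5 − 5 − 0 = 0. So H_2 ≅ 0.

H_0 ≅ Z,  H_1 ≅ Z,  H_2 = 0.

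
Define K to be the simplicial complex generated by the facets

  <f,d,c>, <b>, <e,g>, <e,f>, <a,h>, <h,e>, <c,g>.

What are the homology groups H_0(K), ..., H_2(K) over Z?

K has 8 vertices, 8 edges, 1 triangle.
rank ∂_0 = 0, rank ∂_1 = 6 ⇒ b_0 = 8 − 0 − 6 = 2; all invariant factors of ∂_1 are 1 so no torsion. So H_0 = Z^2.
rank ∂_1 = 6, rank ∂_2 = 1 ⇒ b_1 = 8 − 6 − 1 = 1; all invariant factors of ∂_2 are 1 so no torsion. So H_1 = Z.
rank ∂_2 = 1, rank ∂_3 = 0 ⇒ b_2 = 1 − 1 − 0 = 0. So H_2 = 0.

H_0 ≅ Z^2,  H_1 ≅ Z,  H_2 = 0.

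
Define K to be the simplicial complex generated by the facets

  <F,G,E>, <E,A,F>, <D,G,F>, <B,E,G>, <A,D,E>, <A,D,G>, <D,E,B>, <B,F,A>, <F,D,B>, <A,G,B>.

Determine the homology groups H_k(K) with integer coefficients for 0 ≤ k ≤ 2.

Order the vertices as A < B < D < E < F < G. Listing each simplex with vertices in this order, K has dimension 2 with simplices:

  0-simplices (6): A, B, D, E, F, G
  1-simplices (15): AB, AD, AE, AF, AG, BD, BE, BF, BG, DE, DF, DG, EF, EG, FG
  2-simplices (10): ABF, ABG, ADE, ADG, AEF, BDE, BDF, BEG, DFG, EFG

Hence C_0 ≅ Z^6, C_1 ≅ Z^15, C_2 ≅ Z^10.

∂_1: C_1 → C_0 is given by ∂[p,q] = [q] − [p]. For instance
  ∂AF = F − A.
As a 6×15 matrix over Z this has rank 5, with invariant factors (1,1,1,1,1).

Boundary ∂_2: C_2 → C_1 acts by ∂[p,q,r] = [q,r] − [p,r] + [p,q]. For instance
  ∂ADG = DG − AG + AD,
  ∂DFG = FG − DG + DF.
As a 15×10 matrix over Z this has rank 10, with invariant factors (1,1,1,1,1,1,1,1,1,2).

Now H_k = ker ∂_k / im ∂_{k+1}, so:

  H_0: rank C_0 − rank ∂_1 = 6 − 5 = 1, and the invariant factors of ∂_1 are all 1, so H_0 = Z.
  H_1: rank ker ∂_1 − rank ∂_2 = (15 − 5) − 10 = 0, and ∂_2 has invariant factor 2 > 1, so H_1 = Z_2.
  H_2: rank ker ∂_2 − rank ∂_3 = (10 − 10) − 0 = 0, and there is no ∂_3, so H_2 = 0.

(K is a triangulation of the real projective plane RP^2.)

H_0 = Z,  H_1 = Z_2,  H_2 = 0.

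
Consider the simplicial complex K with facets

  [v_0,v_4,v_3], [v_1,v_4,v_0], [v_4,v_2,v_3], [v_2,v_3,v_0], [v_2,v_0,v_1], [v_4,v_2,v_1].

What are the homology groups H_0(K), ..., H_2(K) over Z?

H_0 ≅ Z,  H_1 = 0,  H_2 ≅ Z.

Fix the vertex order v_0 < v_1 < v_2 < v_3 < v_4 and write every simplex with vertices in increasing order. Then dim K = 2 and the simplices of K are:

  0-simplices (5): [v_0], [v_1], [v_2], [v_3], [v_4]
  1-simplices (9): [v_0,v_1], [v_0,v_2], [v_0,v_3], [v_0,v_4], [v_1,v_2], [v_1,v_4], [v_2,v_3], [v_2,v_4], [v_3,v_4]
  2-simplices (6): [v_0,v_1,v_2], [v_0,v_1,v_4], [v_0,v_2,v_3], [v_0,v_3,v_4], [v_1,v_2,v_4], [v_2,v_3,v_4]

Hence C_0 ≅ Z^5, C_1 ≅ Z^9, C_2 ≅ Z^6.

Boundary ∂_1: C_1 → C_0 is given by ∂[p,q] = [q] − [p]. For instance
  ∂[v_1,v_2] = [v_2] − [v_1].
The resulting 5×9 matrix has rank 4, and its Smith normal form has invariant factors (1,1,1,1).

∂_2: C_2 → C_1 maps a triangle to the signed sum of its edges. For instance
  ∂[v_0,v_3,v_4] = [v_3,v_4] − [v_0,v_4] + [v_0,v_3],
  ∂[v_0,v_1,v_4] = [v_1,v_4] − [v_0,v_4] + [v_0,v_1].
This gives a 9×6 integer matrix of rank 5; reducing to Smith normal form yields diagonal entries (1,1,1,1,1).

Computing H_k = (kernel of ∂_k) / (image of ∂_{k+1}):

  H_0: rank C_0 − rank ∂_1 = 5 − 4 = 1, and the invariant factors of ∂_1 are all 1, so H_0 ≅ Z.
  H_1: rank ker ∂_1 − rank ∂_2 = (9 − 4) − 5 = 0, and the invariant factors of ∂_2 are all 1, so H_1 ≅ 0.
  H_2: rank ker ∂_2 − rank ∂_3 = (6 − 5) − 0 = 1, and there is no ∂_3, so H_2 ≅ Z.

As a check, the Euler characteristic is 5 − 9 + 6 = 2, which agrees with 1 − 0 + 1 = 2.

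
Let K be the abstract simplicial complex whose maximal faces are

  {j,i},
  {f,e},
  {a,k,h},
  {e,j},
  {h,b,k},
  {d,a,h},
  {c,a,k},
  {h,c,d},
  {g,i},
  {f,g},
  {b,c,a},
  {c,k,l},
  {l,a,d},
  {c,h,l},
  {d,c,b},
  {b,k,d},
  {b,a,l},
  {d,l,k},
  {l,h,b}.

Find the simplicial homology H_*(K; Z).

Take the total order a < b < c < d < e < f < g < h < i < j < k < l on the vertex set. Then K (dimension 2) consists of the simplices:

  0-simplices (12): a, b, c, d, e, f, g, h, i, j, k, l
  1-simplices (26): ab, ac, ad, ah, ak, al, bc, bd, bh, bk, bl, cd, ch, ck, cl, dh, dk, dl, ef, ej, fg, gi, hk, hl, ij, kl
  2-simplices (14): abc, abl, ack, adh, adl, ahk, bcd, bdk, bhk, bhl, cdh, chl, ckl, dkl

so the chain groups are C_0 ≅ Z^12, C_1 ≅ Z^26, C_2 ≅ Z^14.

The boundary map ∂_1: C_1 → C_0 sends each edge [p,q] (with p < q) to q − p. For instance
  ∂ej = j − e.
This gives a 12×26 integer matrix of rank 10; reducing to Smith normal form yields diagonal entries (1,1,1,1,1,1,1,1,1,1).

The boundary map ∂_2: C_2 → C_1 acts by ∂[p,q,r] = [q,r] − [p,r] + [p,q]. For instance
  ∂ckl = kl − cl + ck,
  ∂cdh = dh − ch + cd.
The resulting 26×14 matrix has rank 13, and its Smith normal form has invariant factors (1,1,1,1,1,1,1,1,1,1,1,1,1).

Reading off H_k = ker ∂_k / im ∂_{k+1}:

  H_0: rank C_0 − rank ∂_1 = 12 − 10 = 2, and the invariant factors of ∂_1 are all 1, so H_0 ≅ Z^2.
  H_1: rank ker ∂_1 − rank ∂_2 = (26 − 10) − 13 = 3, and the invariant factors of ∂_2 are all 1, so H_1 ≅ Z^3.
  H_2: rank ker ∂_2 − rank ∂_3 = (14 − 13) − 0 = 1, and there is no ∂_3, so H_2 ≅ Z.

H_0 = Z^2,  H_1 = Z^3,  H_2 = Z.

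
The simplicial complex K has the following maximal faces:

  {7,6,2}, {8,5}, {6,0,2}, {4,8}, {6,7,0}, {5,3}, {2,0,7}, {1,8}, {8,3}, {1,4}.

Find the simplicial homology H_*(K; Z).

H_0 ≅ Z^2,  H_1 ≅ Z^2,  H_2 ≅ Z.

Order the vertices as 0 < 1 < 2 < 3 < 4 < 5 < 6 < 7 < 8. Listing each simplex with vertices in this order, K has dimension 2 with simplices:

  0-simplices (9): [0], [1], [2], [3], [4], [5], [6], [7], [8]
  1-simplices (12): [0,2], [0,6], [0,7], [1,4], [1,8], [2,6], [2,7], [3,5], [3,8], [4,8], [5,8], [6,7]
  2-simplices (4): [0,2,6], [0,2,7], [0,6,7], [2,6,7]

Hence C_0 ≅ Z^9, C_1 ≅ Z^12, C_2 ≅ Z^4.

∂_1: C_1 → C_0 sends each edge [p,q] (with p < q) to q − p. For instance
  ∂[3,5] = [5] − [3].
As a 9×12 matrix over Z this has rank 7, with invariant factors (1,1,1,1,1,1,1).

Boundary ∂_2: C_2 → C_1 acts by ∂[p,q,r] = [q,r] − [p,r] + [p,q]. For instance
  ∂[0,6,7] = [6,7] − [0,7] + [0,6],
  ∂[0,2,7] = [2,7] − [0,7] + [0,2].
The resulting 12×4 matrix has rank 3, and its Smith normal form has invariant factors (1,1,1).

Reading off H_k = ker ∂_k / im ∂_{k+1}:

  H_0: rank C_0 − rank ∂_1 = 9 − 7 = 2, and the invariant factors of ∂_1 are all 1, so H_0 = Z^2.
  H_1: rank ker ∂_1 − rank ∂_2 = (12 − 7) − 3 = 2, and the invariant factors of ∂_2 are all 1, so H_1 = Z^2.
  H_2: rank ker ∂_2 − rank ∂_3 = (4 − 3) − 0 = 1, and there is no ∂_3, so H_2 = Z.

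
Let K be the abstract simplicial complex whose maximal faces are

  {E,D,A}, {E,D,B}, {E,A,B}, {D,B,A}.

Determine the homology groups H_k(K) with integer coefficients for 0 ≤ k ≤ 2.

H_0 ≅ Z,  H_1 = 0,  H_2 ≅ Z.

Order the vertices as A < B < D < E. Listing each simplex with vertices in this order, K has dimension 2 with simplices:

  0-simplices (4): A, B, D, E
  1-simplices (6): AB, AD, AE, BD, BE, DE
  2-simplices (4): ABD, ABE, ADE, BDE

Hence C_0 ≅ Z^4, C_1 ≅ Z^6, C_2 ≅ Z^4.

The boundary map ∂_1: C_1 → C_0 is given by ∂[p,q] = [q] − [p].
The resulting 4×6 matrix has rank 3, and its Smith normal form has invariant factors (1,1,1).

The boundary map ∂_2: C_2 → C_1 acts by ∂[p,q,r] = [q,r] − [p,r] + [p,q]. For instance
  ∂ABE = BE − AE + AB,
  ∂ABD = BD − AD + AB.
The 6×4 boundary matrix has rank 3 and Smith normal form diag(1,1,1).

Reading off H_k = ker ∂_k / im ∂_{k+1}:

  H_0: rank C_0 − rank ∂_1 = 4 − 3 = 1, and the invariant factors of ∂_1 are all 1, so H_0 ≅ Z.
  H_1: rank ker ∂_1 − rank ∂_2 = (6 − 3) − 3 = 0, and the invariant factors of ∂_2 are all 1, so H_1 ≅ 0.
  H_2: rank ker ∂_2 − rank ∂_3 = (4 − 3) − 0 = 1, and there is no ∂_3, so H_2 ≅ Z.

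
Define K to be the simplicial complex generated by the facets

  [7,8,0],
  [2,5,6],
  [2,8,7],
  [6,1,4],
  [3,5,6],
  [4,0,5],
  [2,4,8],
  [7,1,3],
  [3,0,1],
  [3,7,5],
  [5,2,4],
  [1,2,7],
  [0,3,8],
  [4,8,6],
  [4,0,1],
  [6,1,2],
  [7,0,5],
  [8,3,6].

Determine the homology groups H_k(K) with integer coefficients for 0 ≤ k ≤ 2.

Fix the vertex order 0 < 1 < 2 < 3 < 4 < 5 < 6 < 7 < 8 and write every simplex with vertices in increasing order. Then dim K = 2 and the simplices of K are:

  0-simplices (9): [0], [1], [2], [3], [4], [5], [6], [7], [8]
  1-simplices (27): (27 of them)
  2-simplices (18): [0,1,3], [0,1,4], [0,3,8], [0,4,5], [0,5,7], [0,7,8], [1,2,6], [1,2,7], [1,3,7], [1,4,6], [2,4,5], [2,4,8], [2,5,6], [2,7,8], [3,5,6], [3,5,7], [3,6,8], [4,6,8]

so the chain groups are C_0 ≅ Z^9, C_1 ≅ Z^27, C_2 ≅ Z^18.

The boundary map ∂_1: C_1 → C_0 is given by ∂[p,q] = [q] − [p]. For instance
  ∂[4,5] = [5] − [4].
The 9×27 boundary matrix has rank 8 and Smith normal form diag(1,1,1,1,1,1,1,1).

The boundary map ∂_2: C_2 → C_1 maps a triangle to the signed sum of its edges. For instance
  ∂[2,5,6] = [5,6] − [2,6] + [2,5],
  ∂[3,5,7] = [5,7] − [3,7] + [3,5].
The 27×18 boundary matrix has rank 18 and Smith normal form diag(1,1,1,1,1,1,1,1,1,1,1,1,1,1,1,1,1,2).

Computing H_k = (kernel of ∂_k) / (image of ∂_{k+1}):

  H_0: rank C_0 − rank ∂_1 = 9 − 8 = 1, and the invariant factors of ∂_1 are all 1, so H_0 ≅ Z.
  H_1: rank ker ∂_1 − rank ∂_2 = (27 − 8) − 18 = 1, and ∂_2 has invariant factor 2 > 1, so H_1 ≅ Z ⊕ Z/2.
  H_2: rank ker ∂_2 − rank ∂_3 = (18 − 18) − 0 = 0, and there is no ∂_3, so H_2 ≅ 0.

As a check, the Euler characteristic is 9 − 27 + 18 = 0, which agrees with 1 − 1 + 0 = 0.

H_0 ≅ Z,  H_1 ≅ Z ⊕ Z/2,  H_2 = 0.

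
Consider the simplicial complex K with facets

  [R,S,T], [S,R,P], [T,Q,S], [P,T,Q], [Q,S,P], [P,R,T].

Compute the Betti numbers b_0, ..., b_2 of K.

b_0 = 1, b_1 = 0, b_2 = 1.

Fix the vertex order P < Q < R < S < T and write every simplex with vertices in increasing order. Then dim K = 2 and the simplices of K are:

  0-simplices (5): P, Q, R, S, T
  1-simplices (9): PQ, PR, PS, PT, QS, QT, RS, RT, ST
  2-simplices (6): PQS, PQT, PRS, PRT, QST, RST

giving chain groups C_0 ≅ Z^5, C_1 ≅ Z^9, C_2 ≅ Z^6.

Boundary ∂_1: C_1 → C_0 maps an edge to its endpoints' difference, ∂[p,q] = q − p.
As a 5×9 matrix over Z this has rank 4, with invariant factors (1,1,1,1).

∂_2: C_2 → C_1 maps a triangle to the signed sum of its edges. For instance
  ∂PRS = RS − PS + PR,
  ∂RST = ST − RT + RS.
This gives a 9×6 integer matrix of rank 5; reducing to Smith normal form yields diagonal entries (1,1,1,1,1).

Reading off H_k = ker ∂_k / im ∂_{k+1}:

  H_0: rank C_0 − rank ∂_1 = 5 − 4 = 1, and the invariant factors of ∂_1 are all 1, so H_0 ≅ Z.
  H_1: rank ker ∂_1 − rank ∂_2 = (9 − 4) − 5 = 0, and the invariant factors of ∂_2 are all 1, so H_1 ≅ 0.
  H_2: rank ker ∂_2 − rank ∂_3 = (6 − 5) − 0 = 1, and there is no ∂_3, so H_2 ≅ Z.

As a check, the Euler characteristic is 5 − 9 + 6 = 2, which agrees with 1 − 0 + 1 = 2.

Hence the Betti numbers are b_0 = 1, b_1 = 0, b_2 = 1.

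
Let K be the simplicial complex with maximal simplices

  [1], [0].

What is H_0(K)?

H_0 ≅ Z^2.

We work with the vertex ordering 0 < 1. The simplices of K, each written with vertices in increasing order, are:

  0-simplices (2): [0], [1]

giving chain groups C_0 ≅ Z^2.

Reading off H_k = ker ∂_k / im ∂_{k+1}:

  H_0: rank C_0 − rank ∂_1 = 2 − 0 = 2, and there is no ∂_1, so H_0 = Z^2.

(K is a triangulation of a set of 2 points.)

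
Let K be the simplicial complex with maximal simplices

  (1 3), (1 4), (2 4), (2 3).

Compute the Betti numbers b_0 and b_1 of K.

b_0 = 1, b_1 = 1.

Fix the vertex order 1 < 2 < 3 < 4 and write every simplex with vertices in increasing order. Then dim K = 1 and the simplices of K are:

  0-simplices (4): [1], [2], [3], [4]
  1-simplices (4): [1,3], [1,4], [2,3], [2,4]

Hence C_0 ≅ Z^4, C_1 ≅ Z^4.

The boundary map ∂_1: C_1 → C_0 sends each edge [p,q] (with p < q) to q − p.
As a 4×4 matrix over Z this has rank 3, with invariant factors (1,1,1).

From H_k ≅ ker(∂_k) / im(∂_{k+1}) we obtain:

  H_0: rank C_0 − rank ∂_1 = 4 − 3 = 1, and the invariant factors of ∂_1 are all 1, so H_0 ≅ Z.
  H_1: rank ker ∂_1 − rank ∂_2 = (4 − 3) − 0 = 1, and there is no ∂_2, so H_1 ≅ Z.

As a check, the Euler characteristic is 4 − 4 = 0, which agrees with 1 − 1 = 0.

Hence the Betti numbers are b_0 = 1, b_1 = 1.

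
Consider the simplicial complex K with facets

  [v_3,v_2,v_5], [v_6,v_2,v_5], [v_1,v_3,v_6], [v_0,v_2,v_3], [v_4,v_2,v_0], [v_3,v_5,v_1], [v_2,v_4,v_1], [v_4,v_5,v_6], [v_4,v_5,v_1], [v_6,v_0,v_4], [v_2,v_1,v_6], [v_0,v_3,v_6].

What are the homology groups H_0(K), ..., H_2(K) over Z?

H_0 ≅ Z,  H_1 ≅ Z_2,  H_2 = 0.

Order the vertices as v_0 < v_1 < v_2 < v_3 < v_4 < v_5 < v_6. Listing each simplex with vertices in this order, K has dimension 2 with simplices:

  0-simplices (7): [v_0], [v_1], [v_2], [v_3], [v_4], [v_5], [v_6]
  1-simplices (18): (18 of them)
  2-simplices (12): (12 of them)

giving chain groups C_0 ≅ Z^7, C_1 ≅ Z^18, C_2 ≅ Z^12.

The boundary map ∂_1: C_1 → C_0 sends each edge [p,q] (with p < q) to q − p. For instance
  ∂[v_0,v_6] = [v_6] − [v_0].
As a 7×18 matrix over Z this has rank 6, with invariant factors (1,1,1,1,1,1).

Boundary ∂_2: C_2 → C_1 sends each 2-simplex [p,q,r] to [q,r] − [p,r] + [p,q]. For instance
  ∂[v_1,v_3,v_5] = [v_3,v_5] − [v_1,v_5] + [v_1,v_3],
  ∂[v_1,v_3,v_6] = [v_3,v_6] − [v_1,v_6] + [v_1,v_3].
The resulting 18×12 matrix has rank 12, and its Smith normal form has invariant factors (1,1,1,1,1,1,1,1,1,1,1,2).

From H_k ≅ ker(∂_k) / im(∂_{k+1}) we obtain:

  H_0: rank C_0 − rank ∂_1 = 7 − 6 = 1, and the invariant factors of ∂_1 are all 1, so H_0 = Z.
  H_1: rank ker ∂_1 − rank ∂_2 = (18 − 6) − 12 = 0, and ∂_2 has invariant factor 2 > 1, so H_1 = Z_2.
  H_2: rank ker ∂_2 − rank ∂_3 = (12 − 12) − 0 = 0, and there is no ∂_3, so H_2 = 0.

As a check, the Euler characteristic is 7 − 18 + 12 = 1, which agrees with 1 − 0 + 0 = 1.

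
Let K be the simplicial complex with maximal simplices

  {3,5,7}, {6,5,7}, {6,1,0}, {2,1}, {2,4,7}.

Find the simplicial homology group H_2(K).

Fix the vertex order 0 < 1 < 2 < 3 < 4 < 5 < 6 < 7 and write every simplex with vertices in increasing order. Then dim K = 2 and the simplices of K are:

  0-simplices (8): [0], [1], [2], [3], [4], [5], [6], [7]
  1-simplices (12): [0,1], [0,6], [1,2], [1,6], [2,4], [2,7], [3,5], [3,7], [4,7], [5,6], [5,7], [6,7]
  2-simplices (4): [0,1,6], [2,4,7], [3,5,7], [5,6,7]

giving chain groups C_0 ≅ Z^8, C_1 ≅ Z^12, C_2 ≅ Z^4.

Boundary ∂_1: C_1 → C_0 is given by ∂[p,q] = [q] − [p]. For instance
  ∂[1,2] = [2] − [1].
The resulting 8×12 matrix has rank 7, and its Smith normal form has invariant factors (1,1,1,1,1,1,1).

∂_2: C_2 → C_1 acts by ∂[p,q,r] = [q,r] − [p,r] + [p,q]. For instance
  ∂[2,4,7] = [4,7] − [2,7] + [2,4],
  ∂[0,1,6] = [1,6] − [0,6] + [0,1].
The resulting 12×4 matrix has rank 4, and its Smith normal form has invariant factors (1,1,1,1).

Computing H_k = (kernel of ∂_k) / (image of ∂_{k+1}):

  H_2: rank ker ∂_2 − rank ∂_3 = (4 − 4) − 0 = 0, and there is no ∂_3, so H_2 = 0.

H_2 ≅ 0.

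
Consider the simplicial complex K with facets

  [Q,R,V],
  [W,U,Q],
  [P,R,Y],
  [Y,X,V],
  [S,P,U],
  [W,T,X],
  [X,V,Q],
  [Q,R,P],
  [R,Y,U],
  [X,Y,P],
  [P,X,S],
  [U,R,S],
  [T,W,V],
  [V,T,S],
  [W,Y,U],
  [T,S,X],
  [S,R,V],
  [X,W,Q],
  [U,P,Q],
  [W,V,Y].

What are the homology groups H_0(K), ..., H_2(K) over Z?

H_0 = Z,  H_1 = Z × Z/2,  H_2 = 0.

Order the vertices as P < Q < R < S < T < U < V < W < X < Y. Listing each simplex with vertices in this order, K has dimension 2 with simplices:

  0-simplices (10): P, Q, R, S, T, U, V, W, X, Y
  1-simplices (30): PQ, PR, PS, PU, PX, PY, QR, QU, QV, QW, QX, RS, RU, RV, RY, ST, SU, SV, SX, TV, TW, TX, UW, UY, VW, VX, VY, WX, WY, XY
  2-simplices (20): PQR, PQU, PRY, PSU, PSX, PXY, QRV, QUW, QVX, QWX, RSU, RSV, RUY, STV, STX, TVW, TWX, UWY, VWY, VXY

so the chain groups are C_0 ≅ Z^10, C_1 ≅ Z^30, C_2 ≅ Z^20.

∂_1: C_1 → C_0 sends each edge [p,q] (with p < q) to q − p. For instance
  ∂VX = X − V.
The 10×30 boundary matrix has rank 9 and Smith normal form diag(1,1,1,1,1,1,1,1,1).

Boundary ∂_2: C_2 → C_1 acts by ∂[p,q,r] = [q,r] − [p,r] + [p,q]. For instance
  ∂RSU = SU − RU + RS,
  ∂QWX = WX − QX + QW.
As a 30×20 matrix over Z this has rank 20, with invariant factors (1,1,1,1,1,1,1,1,1,1,1,1,1,1,1,1,1,1,1,2).

Now H_k = ker ∂_k / im ∂_{k+1}, so:

  H_0: rank C_0 − rank ∂_1 = 10 − 9 = 1, and the invariant factors of ∂_1 are all 1, so H_0 ≅ Z.
  H_1: rank ker ∂_1 − rank ∂_2 = (30 − 9) − 20 = 1, and ∂_2 has invariant factor 2 > 1, so H_1 ≅ Z × Z/2.
  H_2: rank ker ∂_2 − rank ∂_3 = (20 − 20) − 0 = 0, and there is no ∂_3, so H_2 ≅ 0.

(K is a triangulation of the Klein bottle.)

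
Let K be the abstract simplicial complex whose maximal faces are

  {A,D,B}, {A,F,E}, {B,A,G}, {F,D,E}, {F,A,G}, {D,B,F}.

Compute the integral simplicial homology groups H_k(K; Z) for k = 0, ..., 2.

H_0 = Z,  H_1 = Z,  H_2 = 0.

Fix the vertex order A < B < D < E < F < G and write every simplex with vertices in increasing order. Then dim K = 2 and the simplices of K are:

  0-simplices (6): A, B, D, E, F, G
  1-simplices (12): AB, AD, AE, AF, AG, BD, BF, BG, DE, DF, EF, FG
  2-simplices (6): ABD, ABG, AEF, AFG, BDF, DEF

giving chain groups C_0 ≅ Z^6, C_1 ≅ Z^12, C_2 ≅ Z^6.

∂_1: C_1 → C_0 maps an edge to its endpoints' difference, ∂[p,q] = q − p. For instance
  ∂AF = F − A.
This gives a 6×12 integer matrix of rank 5; reducing to Smith normal form yields diagonal entries (1,1,1,1,1).

The boundary map ∂_2: C_2 → C_1 acts by ∂[p,q,r] = [q,r] − [p,r] + [p,q]. For instance
  ∂ABD = BD − AD + AB,
  ∂AFG = FG − AG + AF.
The 12×6 boundary matrix has rank 6 and Smith normal form diag(1,1,1,1,1,1).

Computing H_k = (kernel of ∂_k) / (image of ∂_{k+1}):

  H_0: rank C_0 − rank ∂_1 = 6 − 5 = 1, and the invariant factors of ∂_1 are all 1, so H_0 ≅ Z.
  H_1: rank ker ∂_1 − rank ∂_2 = (12 − 5) − 6 = 1, and the invariant factors of ∂_2 are all 1, so H_1 ≅ Z.
  H_2: rank ker ∂_2 − rank ∂_3 = (6 − 6) − 0 = 0, and there is no ∂_3, so H_2 ≅ 0.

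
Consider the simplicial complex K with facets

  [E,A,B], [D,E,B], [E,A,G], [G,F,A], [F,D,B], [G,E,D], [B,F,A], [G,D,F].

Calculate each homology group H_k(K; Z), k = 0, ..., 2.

Fix the vertex order A < B < D < E < F < G and write every simplex with vertices in increasing order. Then dim K = 2 and the simplices of K are:

  0-simplices (6): A, B, D, E, F, G
  1-simplices (12): AB, AE, AF, AG, BD, BE, BF, DE, DF, DG, EG, FG
  2-simplices (8): ABE, ABF, AEG, AFG, BDE, BDF, DEG, DFG

Hence C_0 ≅ Z^6, C_1 ≅ Z^12, C_2 ≅ Z^8.

∂_1: C_1 → C_0 is given by ∂[p,q] = [q] − [p]. For instance
  ∂AB = B − A.
The 6×12 boundary matrix has rank 5 and Smith normal form diag(1,1,1,1,1).

The boundary map ∂_2: C_2 → C_1 maps a triangle to the signed sum of its edges. For instance
  ∂BDF = DF − BF + BD,
  ∂ABF = BF − AF + AB.
As a 12×8 matrix over Z this has rank 7, with invariant factors (1,1,1,1,1,1,1).

Reading off H_k = ker ∂_k / im ∂_{k+1}:

  H_0: rank C_0 − rank ∂_1 = 6 − 5 = 1, and the invariant factors of ∂_1 are all 1, so H_0 = Z.
  H_1: rank ker ∂_1 − rank ∂_2 = (12 − 5) − 7 = 0, and the invariant factors of ∂_2 are all 1, so H_1 = 0.
  H_2: rank ker ∂_2 − rank ∂_3 = (8 − 7) − 0 = 1, and there is no ∂_3, so H_2 = Z.

As a check, the Euler characteristic is 6 − 12 + 8 = 2, which agrees with 1 − 0 + 1 = 2.

H_0 ≅ Z,  H_1 = 0,  H_2 ≅ Z.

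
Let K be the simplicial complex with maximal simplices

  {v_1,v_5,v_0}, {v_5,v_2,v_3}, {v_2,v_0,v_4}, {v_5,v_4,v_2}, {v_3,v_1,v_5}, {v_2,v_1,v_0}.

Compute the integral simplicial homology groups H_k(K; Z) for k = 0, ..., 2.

Fix the vertex order v_0 < v_1 < v_2 < v_3 < v_4 < v_5 and write every simplex with vertices in increasing order. Then dim K = 2 and the simplices of K are:

  0-simplices (6): [v_0], [v_1], [v_2], [v_3], [v_4], [v_5]
  1-simplices (12): [v_0,v_1], [v_0,v_2], [v_0,v_4], [v_0,v_5], [v_1,v_2], [v_1,v_3], [v_1,v_5], [v_2,v_3], [v_2,v_4], [v_2,v_5], [v_3,v_5], [v_4,v_5]
  2-simplices (6): [v_0,v_1,v_2], [v_0,v_1,v_5], [v_0,v_2,v_4], [v_1,v_3,v_5], [v_2,v_3,v_5], [v_2,v_4,v_5]

so the chain groups are C_0 ≅ Z^6, C_1 ≅ Z^12, C_2 ≅ Z^6.

Boundary ∂_1: C_1 → C_0 is given by ∂[p,q] = [q] − [p]. For instance
  ∂[v_2,v_5] = [v_5] − [v_2].
The 6×12 boundary matrix has rank 5 and Smith normal form diag(1,1,1,1,1).

Boundary ∂_2: C_2 → C_1 acts by ∂[p,q,r] = [q,r] − [p,r] + [p,q]. For instance
  ∂[v_0,v_2,v_4] = [v_2,v_4] − [v_0,v_4] + [v_0,v_2],
  ∂[v_2,v_3,v_5] = [v_3,v_5] − [v_2,v_5] + [v_2,v_3].
The resulting 12×6 matrix has rank 6, and its Smith normal form has invariant factors (1,1,1,1,1,1).

Now H_k = ker ∂_k / im ∂_{k+1}, so:

  H_0: rank C_0 − rank ∂_1 = 6 − 5 = 1, and the invariant factors of ∂_1 are all 1, so H_0 ≅ Z.
  H_1: rank ker ∂_1 − rank ∂_2 = (12 − 5) − 6 = 1, and the invariant factors of ∂_2 are all 1, so H_1 ≅ Z.
  H_2: rank ker ∂_2 − rank ∂_3 = (6 − 6) − 0 = 0, and there is no ∂_3, so H_2 ≅ 0.

H_0 = Z,  H_1 = Z,  H_2 = 0.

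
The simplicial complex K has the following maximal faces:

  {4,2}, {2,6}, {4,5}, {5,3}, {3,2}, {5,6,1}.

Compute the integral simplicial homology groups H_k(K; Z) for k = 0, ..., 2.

H_0 ≅ Z,  H_1 ≅ Z^2,  H_2 = 0.

Order the vertices as 1 < 2 < 3 < 4 < 5 < 6. Listing each simplex with vertices in this order, K has dimension 2 with simplices:

  0-simplices (6): [1], [2], [3], [4], [5], [6]
  1-simplices (8): [1,5], [1,6], [2,3], [2,4], [2,6], [3,5], [4,5], [5,6]
  2-simplices (1): [1,5,6]

so the chain groups are C_0 ≅ Z^6, C_1 ≅ Z^8, C_2 ≅ Z^1.

Boundary ∂_1: C_1 → C_0 is given by ∂[p,q] = [q] − [p].
The 6×8 boundary matrix has rank 5 and Smith normal form diag(1,1,1,1,1).

The boundary map ∂_2: C_2 → C_1 acts by ∂[p,q,r] = [q,r] − [p,r] + [p,q]. For instance
  ∂[1,5,6] = [5,6] − [1,6] + [1,5].
The resulting 8×1 matrix has rank 1, and its Smith normal form has invariant factors (1).

Now H_k = ker ∂_k / im ∂_{k+1}, so:

  H_0: rank C_0 − rank ∂_1 = 6 − 5 = 1, and the invariant factors of ∂_1 are all 1, so H_0 = Z.
  H_1: rank ker ∂_1 − rank ∂_2 = (8 − 5) − 1 = 2, and the invariant factors of ∂_2 are all 1, so H_1 = Z^2.
  H_2: rank ker ∂_2 − rank ∂_3 = (1 − 1) − 0 = 0, and there is no ∂_3, so H_2 = 0.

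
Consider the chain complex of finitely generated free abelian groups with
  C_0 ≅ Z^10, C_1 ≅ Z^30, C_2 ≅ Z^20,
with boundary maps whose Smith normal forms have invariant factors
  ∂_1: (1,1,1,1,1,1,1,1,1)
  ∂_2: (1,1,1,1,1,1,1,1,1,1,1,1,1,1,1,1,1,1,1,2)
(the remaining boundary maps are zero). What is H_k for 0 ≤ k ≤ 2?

H_0: b_0 = 10 − 0 − 9 = 1; torsion from ∂_1 factors > 1: none. So H_0 ≅ Z.
H_1: b_1 = 30 − 9 − 20 = 1; torsion from ∂_2 factors > 1: [2]. So H_1 ≅ Z ⊕ Z/2.
H_2: b_2 = 20 − 20 − 0 = 0; torsion from ∂_3 factors > 1: none. So H_2 ≅ 0.

H_0 ≅ Z,  H_1 ≅ Z ⊕ Z/2,  H_2 = 0.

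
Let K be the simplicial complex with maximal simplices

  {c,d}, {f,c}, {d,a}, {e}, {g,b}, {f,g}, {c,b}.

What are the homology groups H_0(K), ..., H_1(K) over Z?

H_0 = Z^2,  H_1 = Z.

Take the total order a < b < c < d < e < f < g on the vertex set. Then K (dimension 1) consists of the simplices:

  0-simplices (7): a, b, c, d, e, f, g
  1-simplices (6): ad, bc, bg, cd, cf, fg

Hence C_0 ≅ Z^7, C_1 ≅ Z^6.

Boundary ∂_1: C_1 → C_0 maps an edge to its endpoints' difference, ∂[p,q] = q − p.
The resulting 7×6 matrix has rank 5, and its Smith normal form has invariant factors (1,1,1,1,1).

Reading off H_k = ker ∂_k / im ∂_{k+1}:

  H_0: rank C_0 − rank ∂_1 = 7 − 5 = 2, and the invariant factors of ∂_1 are all 1, so H_0 ≅ Z^2.
  H_1: rank ker ∂_1 − rank ∂_2 = (6 − 5) − 0 = 1, and there is no ∂_2, so H_1 ≅ Z.

As a check, the Euler characteristic is 7 − 6 = 1, which agrees with 2 − 1 = 1.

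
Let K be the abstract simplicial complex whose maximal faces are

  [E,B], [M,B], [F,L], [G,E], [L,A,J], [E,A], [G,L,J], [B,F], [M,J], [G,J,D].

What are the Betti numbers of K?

Take the total order A < B < D < E < F < G < J < L < M on the vertex set. Then K (dimension 2) consists of the simplices:

  0-simplices (9): A, B, D, E, F, G, J, L, M
  1-simplices (14): AE, AJ, AL, BE, BF, BM, DG, DJ, EG, FL, GJ, GL, JL, JM
  2-simplices (3): AJL, DGJ, GJL

giving chain groups C_0 ≅ Z^9, C_1 ≅ Z^14, C_2 ≅ Z^3.

∂_1: C_1 → C_0 sends each edge [p,q] (with p < q) to q − p.
As a 9×14 matrix over Z this has rank 8, with invariant factors (1,1,1,1,1,1,1,1).

∂_2: C_2 → C_1 maps a triangle to the signed sum of its edges. For instance
  ∂DGJ = GJ − DJ + DG,
  ∂GJL = JL − GL + GJ.
As a 14×3 matrix over Z this has rank 3, with invariant factors (1,1,1).

Computing H_k = (kernel of ∂_k) / (image of ∂_{k+1}):

  H_0: rank C_0 − rank ∂_1 = 9 − 8 = 1, and the invariant factors of ∂_1 are all 1, so H_0 = Z.
  H_1: rank ker ∂_1 − rank ∂_2 = (14 − 8) − 3 = 3, and the invariant factors of ∂_2 are all 1, so H_1 = Z^3.
  H_2: rank ker ∂_2 − rank ∂_3 = (3 − 3) − 0 = 0, and there is no ∂_3, so H_2 = 0.

Hence the Betti numbers are b_0 = 1, b_1 = 3, b_2 = 0.

b_0 = 1, b_1 = 3, b_2 = 0.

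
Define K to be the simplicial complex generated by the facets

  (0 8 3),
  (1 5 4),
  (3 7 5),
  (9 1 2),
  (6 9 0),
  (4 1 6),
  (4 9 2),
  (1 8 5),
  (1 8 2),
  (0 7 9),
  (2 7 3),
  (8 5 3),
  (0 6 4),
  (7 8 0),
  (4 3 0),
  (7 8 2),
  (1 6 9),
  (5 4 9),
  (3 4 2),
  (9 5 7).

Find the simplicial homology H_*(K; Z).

Take the total order 0 < 1 < 2 < 3 < 4 < 5 < 6 < 7 < 8 < 9 on the vertex set. Then K (dimension 2) consists of the simplices:

  0-simplices (10): [0], [1], [2], [3], [4], [5], [6], [7], [8], [9]
  1-simplices (30): (30 of them)
  2-simplices (20): (20 of them)

so the chain groups are C_0 ≅ Z^10, C_1 ≅ Z^30, C_2 ≅ Z^20.

∂_1: C_1 → C_0 sends each edge [p,q] (with p < q) to q − p. For instance
  ∂[0,7] = [7] − [0].
The 10×30 boundary matrix has rank 9 and Smith normal form diag(1,1,1,1,1,1,1,1,1).

Boundary ∂_2: C_2 → C_1 acts by ∂[p,q,r] = [q,r] − [p,r] + [p,q]. For instance
  ∂[0,6,9] = [6,9] − [0,9] + [0,6],
  ∂[1,4,5] = [4,5] − [1,5] + [1,4].
The resulting 30×20 matrix has rank 20, and its Smith normal form has invariant factors (1,1,1,1,1,1,1,1,1,1,1,1,1,1,1,1,1,1,1,2).

Now H_k = ker ∂_k / im ∂_{k+1}, so:

  H_0: rank C_0 − rank ∂_1 = 10 − 9 = 1, and the invariant factors of ∂_1 are all 1, so H_0 ≅ Z.
  H_1: rank ker ∂_1 − rank ∂_2 = (30 − 9) − 20 = 1, and ∂_2 has invariant factor 2 > 1, so H_1 ≅ Z × Z/2.
  H_2: rank ker ∂_2 − rank ∂_3 = (20 − 20) − 0 = 0, and there is no ∂_3, so H_2 ≅ 0.

As a check, the Euler characteristic is 10 − 30 + 20 = 0, which agrees with 1 − 1 + 0 = 0.

H_0 ≅ Z,  H_1 ≅ Z × Z/2,  H_2 = 0.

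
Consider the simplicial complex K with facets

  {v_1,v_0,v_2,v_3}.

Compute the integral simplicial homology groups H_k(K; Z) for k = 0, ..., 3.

H_0 = Z,  H_1 = 0,  H_2 = 0,  H_3 = 0.

Take the total order v_0 < v_1 < v_2 < v_3 on the vertex set. Then K (dimension 3) consists of the simplices:

  0-simplices (4): [v_0], [v_1], [v_2], [v_3]
  1-simplices (6): [v_0,v_1], [v_0,v_2], [v_0,v_3], [v_1,v_2], [v_1,v_3], [v_2,v_3]
  2-simplices (4): [v_0,v_1,v_2], [v_0,v_1,v_3], [v_0,v_2,v_3], [v_1,v_2,v_3]
  3-simplices (1): [v_0,v_1,v_2,v_3]

Hence C_0 ≅ Z^4, C_1 ≅ Z^6, C_2 ≅ Z^4, C_3 ≅ Z^1.

The boundary map ∂_1: C_1 → C_0 maps an edge to its endpoints' difference, ∂[p,q] = q − p. For instance
  ∂[v_0,v_1] = [v_1] − [v_0].
As a 4×6 matrix over Z this has rank 3, with invariant factors (1,1,1).

∂_2: C_2 → C_1 sends each 2-simplex [p,q,r] to [q,r] − [p,r] + [p,q]. For instance
  ∂[v_0,v_1,v_2] = [v_1,v_2] − [v_0,v_2] + [v_0,v_1],
  ∂[v_0,v_2,v_3] = [v_2,v_3] − [v_0,v_3] + [v_0,v_2].
As a 6×4 matrix over Z this has rank 3, with invariant factors (1,1,1).

Boundary ∂_3: C_3 → C_2 sends each 3-simplex σ to the alternating sum Σ_i (−1)^i (σ with its i-th vertex removed). For instance
  ∂[v_0,v_1,v_2,v_3] = [v_1,v_2,v_3] − [v_0,v_2,v_3] + [v_0,v_1,v_3] − [v_0,v_1,v_2].
The 4×1 boundary matrix has rank 1 and Smith normal form diag(1).

Computing H_k = (kernel of ∂_k) / (image of ∂_{k+1}):

  H_0: rank C_0 − rank ∂_1 = 4 − 3 = 1, and the invariant factors of ∂_1 are all 1, so H_0 ≅ Z.
  H_1: rank ker ∂_1 − rank ∂_2 = (6 − 3) − 3 = 0, and the invariant factors of ∂_2 are all 1, so H_1 ≅ 0.
  H_2: rank ker ∂_2 − rank ∂_3 = (4 − 3) − 1 = 0, and the invariant factors of ∂_3 are all 1, so H_2 ≅ 0.
  H_3: rank ker ∂_3 − rank ∂_4 = (1 − 1) − 0 = 0, and there is no ∂_4, so H_3 ≅ 0.

(K is a triangulation of the 3-simplex.)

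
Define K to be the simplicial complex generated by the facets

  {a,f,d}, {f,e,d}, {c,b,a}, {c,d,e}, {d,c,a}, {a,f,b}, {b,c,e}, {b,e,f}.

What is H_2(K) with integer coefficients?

K has 6 vertices, 12 edges, 8 triangles.
rank ∂_2 = 7, rank ∂_3 = 0 ⇒ b_2 = 8 − 7 − 0 = 1. So H_2 ≅ Z.

H_2 ≅ Z.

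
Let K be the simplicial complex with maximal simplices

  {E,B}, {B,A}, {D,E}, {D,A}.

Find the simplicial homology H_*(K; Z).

H_0 = Z,  H_1 = Z.

Order the vertices as A < B < D < E. Listing each simplex with vertices in this order, K has dimension 1 with simplices:

  0-simplices (4): A, B, D, E
  1-simplices (4): AB, AD, BE, DE

Hence C_0 ≅ Z^4, C_1 ≅ Z^4.

The boundary map ∂_1: C_1 → C_0 maps an edge to its endpoints' difference, ∂[p,q] = q − p. For instance
  ∂BE = E − B.
As a 4×4 matrix over Z this has rank 3, with invariant factors (1,1,1).

Reading off H_k = ker ∂_k / im ∂_{k+1}:

  H_0: rank C_0 − rank ∂_1 = 4 − 3 = 1, and the invariant factors of ∂_1 are all 1, so H_0 ≅ Z.
  H_1: rank ker ∂_1 − rank ∂_2 = (4 − 3) − 0 = 1, and there is no ∂_2, so H_1 ≅ Z.

As a check, the Euler characteristic is 4 − 4 = 0, which agrees with 1 − 1 = 0.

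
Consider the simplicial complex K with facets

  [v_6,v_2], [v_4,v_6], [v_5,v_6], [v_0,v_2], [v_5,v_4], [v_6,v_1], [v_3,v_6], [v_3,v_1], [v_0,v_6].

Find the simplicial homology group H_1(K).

H_1 ≅ Z^3.

Take the total order v_0 < v_1 < v_2 < v_3 < v_4 < v_5 < v_6 on the vertex set. Then K (dimension 1) consists of the simplices:

  0-simplices (7): [v_0], [v_1], [v_2], [v_3], [v_4], [v_5], [v_6]
  1-simplices (9): [v_0,v_2], [v_0,v_6], [v_1,v_3], [v_1,v_6], [v_2,v_6], [v_3,v_6], [v_4,v_5], [v_4,v_6], [v_5,v_6]

giving chain groups C_0 ≅ Z^7, C_1 ≅ Z^9.

∂_1: C_1 → C_0 is given by ∂[p,q] = [q] − [p]. For instance
  ∂[v_1,v_3] = [v_3] − [v_1].
As a 7×9 matrix over Z this has rank 6, with invariant factors (1,1,1,1,1,1).

Now H_k = ker ∂_k / im ∂_{k+1}, so:

  H_1: rank ker ∂_1 − rank ∂_2 = (9 − 6) − 0 = 3, and there is no ∂_2, so H_1 ≅ Z^3.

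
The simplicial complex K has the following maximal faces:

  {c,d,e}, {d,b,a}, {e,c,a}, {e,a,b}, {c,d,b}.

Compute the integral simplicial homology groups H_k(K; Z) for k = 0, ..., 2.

H_0 ≅ Z,  H_1 ≅ Z,  H_2 = 0.

We work with the vertex ordering a < b < c < d < e. The simplices of K, each written with vertices in increasing order, are:

  0-simplices (5): a, b, c, d, e
  1-simplices (10): ab, ac, ad, ae, bc, bd, be, cd, ce, de
  2-simplices (5): abd, abe, ace, bcd, cde

giving chain groups C_0 ≅ Z^5, C_1 ≅ Z^10, C_2 ≅ Z^5.

∂_1: C_1 → C_0 is given by ∂[p,q] = [q] − [p]. For instance
  ∂ad = d − a.
This gives a 5×10 integer matrix of rank 4; reducing to Smith normal form yields diagonal entries (1,1,1,1).

∂_2: C_2 → C_1 maps a triangle to the signed sum of its edges. For instance
  ∂bcd = cd − bd + bc,
  ∂abd = bd − ad + ab.
The resulting 10×5 matrix has rank 5, and its Smith normal form has invariant factors (1,1,1,1,1).

Now H_k = ker ∂_k / im ∂_{k+1}, so:

  H_0: rank C_0 − rank ∂_1 = 5 − 4 = 1, and the invariant factors of ∂_1 are all 1, so H_0 = Z.
  H_1: rank ker ∂_1 − rank ∂_2 = (10 − 4) − 5 = 1, and the invariant factors of ∂_2 are all 1, so H_1 = Z.
  H_2: rank ker ∂_2 − rank ∂_3 = (5 − 5) − 0 = 0, and there is no ∂_3, so H_2 = 0.

(K is a triangulation of the Möbius band.)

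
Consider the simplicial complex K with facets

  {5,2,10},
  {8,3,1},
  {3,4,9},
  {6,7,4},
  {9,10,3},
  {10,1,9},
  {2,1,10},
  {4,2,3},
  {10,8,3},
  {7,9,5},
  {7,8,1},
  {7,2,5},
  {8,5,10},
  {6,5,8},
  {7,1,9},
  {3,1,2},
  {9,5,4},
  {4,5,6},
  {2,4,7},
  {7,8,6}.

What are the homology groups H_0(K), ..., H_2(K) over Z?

H_0 = Z,  H_1 = Z ⊕ Z/2Z,  H_2 = 0.

We work with the vertex ordering 1 < 2 < 3 < 4 < 5 < 6 < 7 < 8 < 9 < 10. The simplices of K, each written with vertices in increasing order, are:

  0-simplices (10): [1], [2], [3], [4], [5], [6], [7], [8], [9], [10]
  1-simplices (30): (30 of them)
  2-simplices (20): (20 of them)

so the chain groups are C_0 ≅ Z^10, C_1 ≅ Z^30, C_2 ≅ Z^20.

The boundary map ∂_1: C_1 → C_0 sends each edge [p,q] (with p < q) to q − p. For instance
  ∂[1,9] = [9] − [1].
This gives a 10×30 integer matrix of rank 9; reducing to Smith normal form yields diagonal entries (1,1,1,1,1,1,1,1,1).

∂_2: C_2 → C_1 maps a triangle to the signed sum of its edges. For instance
  ∂[2,4,7] = [4,7] − [2,7] + [2,4],
  ∂[4,5,6] = [5,6] − [4,6] + [4,5].
As a 30×20 matrix over Z this has rank 20, with invariant factors (1,1,1,1,1,1,1,1,1,1,1,1,1,1,1,1,1,1,1,2).

Now H_k = ker ∂_k / im ∂_{k+1}, so:

  H_0: rank C_0 − rank ∂_1 = 10 − 9 = 1, and the invariant factors of ∂_1 are all 1, so H_0 = Z.
  H_1: rank ker ∂_1 − rank ∂_2 = (30 − 9) − 20 = 1, and ∂_2 has invariant factor 2 > 1, so H_1 = Z ⊕ Z/2Z.
  H_2: rank ker ∂_2 − rank ∂_3 = (20 − 20) − 0 = 0, and there is no ∂_3, so H_2 = 0.

As a check, the Euler characteristic is 10 − 30 + 20 = 0, which agrees with 1 − 1 + 0 = 0.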